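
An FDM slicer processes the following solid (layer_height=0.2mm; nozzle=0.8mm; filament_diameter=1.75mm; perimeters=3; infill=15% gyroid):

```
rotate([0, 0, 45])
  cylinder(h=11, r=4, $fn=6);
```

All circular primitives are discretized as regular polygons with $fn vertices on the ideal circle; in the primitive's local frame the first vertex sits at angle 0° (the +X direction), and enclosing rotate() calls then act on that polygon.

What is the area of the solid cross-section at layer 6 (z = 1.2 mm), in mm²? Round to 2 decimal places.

At z = 1.2 mm: the r=4 cylinder contributes a regular 6-gon of circumradius 4 (area = (6/2)·4.000²·sin(360°/6) = 41.57 mm²); (rotated 45° about Z; rotation is an isometry so areas/perimeters/island counts are preserved). Overall, the cross-section is a single solid region. Net area = 41.57 mm².

41.57 mm²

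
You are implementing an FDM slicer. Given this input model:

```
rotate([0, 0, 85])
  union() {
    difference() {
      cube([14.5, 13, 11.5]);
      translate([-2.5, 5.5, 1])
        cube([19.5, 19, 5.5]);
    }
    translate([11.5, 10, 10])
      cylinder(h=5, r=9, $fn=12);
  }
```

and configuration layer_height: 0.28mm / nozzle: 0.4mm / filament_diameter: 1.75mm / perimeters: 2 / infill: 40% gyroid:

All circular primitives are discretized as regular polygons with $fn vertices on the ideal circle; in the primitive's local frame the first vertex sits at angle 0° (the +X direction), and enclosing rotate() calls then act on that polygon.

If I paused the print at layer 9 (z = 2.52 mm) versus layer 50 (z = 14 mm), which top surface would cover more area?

layer 50 (z = 14 mm)

Layer 9 (z = 2.52): the 14.5×13 cube contributes its full rectangle (area 188.50 mm²); the cube at (-2.5, 5.5) (footprint 19.5×19) is included at this height (area 370.50 mm²); Subtracting the remaining from the first: starting from the 14.5×13 cube (188.50 mm²), the 19.5×19 cube at (-2.5, 5.5) partially overlaps it — only the 108.75 mm² overlap (of its 370.50 mm²) is removed, clipping the outline — area = 79.75 mm²; the cylinder at (11.5, 10) is not intersected at this z (z outside [10, 15]); Combining (union): only the result so far is present, so the union is just that shape — area = 79.75 mm²; (whole slice rotated 85° about Z — lengths, areas and connectivity unchanged). So its area = 79.75 mm². Layer 50 (z = 14): the cube is not intersected at this z (z outside [0, 11.5]); the cube at (-2.5, 5.5) is absent (z outside [1, 6.5]); After the difference (first − rest): the first operand is absent here, so nothing remains; the r=9 cylinder at (11.5, 10) gives a regular 12-gon of circumradius 9 (constant along its height) (area = (12/2)·9.000²·sin(360°/12) = 243.00 mm²); Taking the union: only the r=9 cylinder at (11.5, 10) is present, so the union is just that shape — area = 243.00 mm²; (rotated 85° about Z; rotation is an isometry so areas/perimeters/island counts are preserved). So its area = 243.00 mm². Layer 50 is larger (243.00 vs 79.75 mm²).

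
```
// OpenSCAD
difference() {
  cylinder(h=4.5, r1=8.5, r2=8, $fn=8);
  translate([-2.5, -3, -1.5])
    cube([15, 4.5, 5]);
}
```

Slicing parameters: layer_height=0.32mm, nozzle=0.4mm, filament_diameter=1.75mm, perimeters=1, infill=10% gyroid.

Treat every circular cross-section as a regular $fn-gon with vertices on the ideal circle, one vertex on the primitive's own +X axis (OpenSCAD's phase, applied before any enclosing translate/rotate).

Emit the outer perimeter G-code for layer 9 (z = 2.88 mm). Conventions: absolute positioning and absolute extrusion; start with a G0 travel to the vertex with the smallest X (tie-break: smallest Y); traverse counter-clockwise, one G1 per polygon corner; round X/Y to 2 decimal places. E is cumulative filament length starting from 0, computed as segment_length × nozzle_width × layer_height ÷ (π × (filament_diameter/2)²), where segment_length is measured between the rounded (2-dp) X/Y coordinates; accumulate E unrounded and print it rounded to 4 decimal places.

G0 X-8.18 Y0.00 Z2.88
G1 X-5.78 Y-5.78 E0.3331
G1 X0.00 Y-8.18 E0.6661
G1 X5.78 Y-5.78 E0.9992
G1 X6.94 Y-3.00 E1.1595
G1 X-2.50 Y-3.00 E1.6618
G1 X-2.50 Y1.50 E1.9013
G1 X7.56 Y1.50 E2.4366
G1 X5.78 Y5.78 E2.6833
G1 X0.00 Y8.18 E3.0164
G1 X-5.78 Y5.78 E3.3494
G1 X-8.18 Y0.00 E3.6825

At z = 2.88 mm: the cone (r1=8.5→r2=8) has section circumradius 8.180 here — a regular 8-gon; the cube at (-2.5, -3) is present — its section is the full 15×4.5 rectangle; After the difference (first − rest): starting from the cone, the 15×4.5 cube at (-2.5, -3) partially overlaps it — only the 45.73 mm² overlap (of its 67.50 mm²) is removed, clipping the outline — 1 connected region. The outline is a single polygon with 11 vertices. Extrusion per mm of travel: 0.4 × 0.32 / (π × 0.875²) = 0.053216. Accumulating E over each segment gives final E = 3.6825.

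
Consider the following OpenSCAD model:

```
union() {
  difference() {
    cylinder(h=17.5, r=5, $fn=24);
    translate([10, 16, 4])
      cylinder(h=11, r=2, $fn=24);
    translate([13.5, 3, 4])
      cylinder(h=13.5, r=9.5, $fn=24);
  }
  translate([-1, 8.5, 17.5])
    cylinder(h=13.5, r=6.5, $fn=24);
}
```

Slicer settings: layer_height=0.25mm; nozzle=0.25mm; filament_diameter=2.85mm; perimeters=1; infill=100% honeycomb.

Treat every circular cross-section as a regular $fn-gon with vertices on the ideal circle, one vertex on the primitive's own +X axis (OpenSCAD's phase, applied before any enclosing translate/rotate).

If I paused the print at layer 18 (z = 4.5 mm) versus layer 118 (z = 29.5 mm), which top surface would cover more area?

Layer 18 (z = 4.5): the cylinder: section is a regular 24-gon, circumradius r=5 (area = (24/2)·5.000²·sin(360°/24) = 77.65 mm²); the cylinder at (10, 16): section is a regular 24-gon, circumradius r=2 (area = (24/2)·2.000²·sin(360°/24) = 12.42 mm²); the r=9.5 cylinder at (13.5, 3) contributes a regular 24-gon of circumradius 9.5 (area = (24/2)·9.500²·sin(360°/24) = 280.30 mm²); After the difference (first − rest): starting from the r=5 cylinder (77.65 mm²), the r=2 cylinder at (10, 16) misses the remaining region (no effect); the r=9.5 cylinder at (13.5, 3) partially overlaps it — only the 1.51 mm² overlap (of its 280.30 mm²) is removed, clipping the outline — area = 76.14 mm²; the cylinder at (-1, 8.5) is absent (z outside [17.5, 31]); Merging all regions: only the result so far is present, so the union is just that shape — area = 76.14 mm². So its area = 76.14 mm². Layer 118 (z = 29.5): the cylinder is not intersected at this z (z outside [0, 17.5]); the cylinder at (10, 16) is absent (z outside [4, 15]); the cylinder at (13.5, 3) is absent (z outside [4, 17.5]); Subtracting the remaining from the first: the first operand is absent here, so nothing remains; the r=6.5 cylinder at (-1, 8.5) gives a regular 24-gon of circumradius 6.5 (constant along its height) (area = (24/2)·6.500²·sin(360°/24) = 131.22 mm²); Taking the union: only the r=6.5 cylinder at (-1, 8.5) is present, so the union is just that shape — area = 131.22 mm². So its area = 131.22 mm². Layer 118 is larger (131.22 vs 76.14 mm²).

layer 118 (z = 29.5 mm)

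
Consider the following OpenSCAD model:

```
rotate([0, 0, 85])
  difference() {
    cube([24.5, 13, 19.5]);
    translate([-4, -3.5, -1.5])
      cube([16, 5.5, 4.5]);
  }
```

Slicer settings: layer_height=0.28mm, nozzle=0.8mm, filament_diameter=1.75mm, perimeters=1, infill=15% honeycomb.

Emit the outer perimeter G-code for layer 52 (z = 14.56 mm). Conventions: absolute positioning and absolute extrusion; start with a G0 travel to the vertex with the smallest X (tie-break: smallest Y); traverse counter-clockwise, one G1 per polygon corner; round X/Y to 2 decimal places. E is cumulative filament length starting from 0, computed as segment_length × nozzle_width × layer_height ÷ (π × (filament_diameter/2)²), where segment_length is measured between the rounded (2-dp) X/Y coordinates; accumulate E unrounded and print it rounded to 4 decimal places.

G0 X-12.95 Y1.13 Z14.56
G1 X0.00 Y0.00 E1.2106
G1 X2.14 Y24.41 E3.4926
G1 X-10.82 Y25.54 E4.7041
G1 X-12.95 Y1.13 E6.9860

At z = 14.56 mm: the cube (footprint 24.5×13) is included at this height; the cube at (-4, -3.5) is absent (z outside [-1.5, 3]); Subtracting the remaining from the first: none of the subtracted shapes is present at this height, so the 24.5×13 cube is unchanged — 1 connected region; (rotated 85° about Z; rotation is an isometry so areas/perimeters/island counts are preserved). The outline is a single polygon with 4 vertices. Extrusion per mm of travel: 0.8 × 0.28 / (π × 0.875²) = 0.093128. Accumulating E over each segment gives final E = 6.9860.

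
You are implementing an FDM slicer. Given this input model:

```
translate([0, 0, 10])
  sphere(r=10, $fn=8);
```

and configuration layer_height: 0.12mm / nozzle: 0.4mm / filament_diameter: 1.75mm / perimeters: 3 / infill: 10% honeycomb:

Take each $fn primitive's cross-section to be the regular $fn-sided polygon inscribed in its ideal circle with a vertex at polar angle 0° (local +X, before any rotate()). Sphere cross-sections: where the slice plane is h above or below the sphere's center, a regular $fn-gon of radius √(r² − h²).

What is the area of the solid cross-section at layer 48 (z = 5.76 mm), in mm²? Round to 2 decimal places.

231.99 mm²

At z = 5.76 mm: the r=10 sphere slices to a regular 8-gon of circumradius 9.057 (√(r²−h²) with h=4.24 from center) (area = (8/2)·9.057²·sin(360°/8) = 231.99 mm²). Overall, the cross-section is a single solid region. Net area = 231.99 mm².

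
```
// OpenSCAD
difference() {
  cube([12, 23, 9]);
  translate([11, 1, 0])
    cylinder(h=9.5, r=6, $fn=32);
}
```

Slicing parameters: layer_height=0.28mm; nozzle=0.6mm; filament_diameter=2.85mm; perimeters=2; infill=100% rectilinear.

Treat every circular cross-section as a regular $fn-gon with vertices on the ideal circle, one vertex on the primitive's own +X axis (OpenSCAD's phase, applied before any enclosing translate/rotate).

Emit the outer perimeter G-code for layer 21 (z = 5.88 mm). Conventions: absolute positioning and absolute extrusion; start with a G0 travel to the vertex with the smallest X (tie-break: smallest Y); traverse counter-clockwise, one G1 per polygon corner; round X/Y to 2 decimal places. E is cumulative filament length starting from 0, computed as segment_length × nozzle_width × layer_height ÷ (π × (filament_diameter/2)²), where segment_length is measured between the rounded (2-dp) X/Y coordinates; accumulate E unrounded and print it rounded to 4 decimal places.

At z = 5.88 mm: the 12×23 cube contributes its full rectangle; the cylinder at (11, 1): section is a regular 32-gon, circumradius r=6; After the difference (first − rest): starting from the 12×23 cube, the r=6 cylinder at (11, 1) partially overlaps it — only the 40.99 mm² overlap (of its 112.37 mm²) is removed, clipping the outline — 1 connected region. The outline is a single polygon with 14 vertices. Extrusion per mm of travel: 0.6 × 0.28 / (π × 1.425²) = 0.026335. Accumulating E over each segment gives final E = 1.7807.

G0 X0.00 Y0.00 Z5.88
G1 X5.10 Y0.00 E0.1343
G1 X5.00 Y1.00 E0.1608
G1 X5.12 Y2.17 E0.1917
G1 X5.46 Y3.30 E0.2228
G1 X6.01 Y4.33 E0.2536
G1 X6.76 Y5.24 E0.2846
G1 X7.67 Y5.99 E0.3157
G1 X8.70 Y6.54 E0.3464
G1 X9.83 Y6.88 E0.3775
G1 X11.00 Y7.00 E0.4085
G1 X12.00 Y6.90 E0.4349
G1 X12.00 Y23.00 E0.8589
G1 X0.00 Y23.00 E1.1750
G1 X0.00 Y0.00 E1.7807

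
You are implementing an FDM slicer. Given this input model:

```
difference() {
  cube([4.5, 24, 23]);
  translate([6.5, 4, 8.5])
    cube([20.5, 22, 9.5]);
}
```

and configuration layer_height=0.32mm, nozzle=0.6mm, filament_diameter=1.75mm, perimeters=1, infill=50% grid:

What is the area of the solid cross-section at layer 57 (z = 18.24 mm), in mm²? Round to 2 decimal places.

108.00 mm²

At z = 18.24 mm: the 4.5×24 cube contributes its full rectangle (area 108.00 mm²); the cube at (6.5, 4) does not reach this height (z outside [8.5, 18]); After the difference (first − rest): none of the subtracted shapes is present at this height, so the 4.5×24 cube is unchanged — area = 108.00 mm². Overall, the cross-section is a single solid region. Net area = 108.00 mm².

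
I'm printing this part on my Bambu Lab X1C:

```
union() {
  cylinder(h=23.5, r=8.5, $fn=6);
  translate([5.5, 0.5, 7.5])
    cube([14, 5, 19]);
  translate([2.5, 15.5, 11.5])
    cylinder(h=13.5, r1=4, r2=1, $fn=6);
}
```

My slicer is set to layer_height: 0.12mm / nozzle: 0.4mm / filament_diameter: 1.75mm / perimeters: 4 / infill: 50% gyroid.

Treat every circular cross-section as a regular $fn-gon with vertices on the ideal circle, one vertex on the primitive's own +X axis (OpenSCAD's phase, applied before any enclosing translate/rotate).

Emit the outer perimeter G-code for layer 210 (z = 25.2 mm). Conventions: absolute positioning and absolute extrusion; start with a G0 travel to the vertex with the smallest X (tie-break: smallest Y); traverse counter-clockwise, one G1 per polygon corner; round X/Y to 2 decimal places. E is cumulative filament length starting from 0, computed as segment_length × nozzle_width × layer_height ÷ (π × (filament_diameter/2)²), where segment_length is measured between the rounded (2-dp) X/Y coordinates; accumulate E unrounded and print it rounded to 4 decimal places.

G0 X5.50 Y0.50 Z25.20
G1 X19.50 Y0.50 E0.2794
G1 X19.50 Y5.50 E0.3792
G1 X5.50 Y5.50 E0.6586
G1 X5.50 Y0.50 E0.7583

At z = 25.2 mm: the cylinder is absent (z outside [0, 23.5]); the cube at (5.5, 0.5) is present — its section is the full 14×5 rectangle; the cone at (2.5, 15.5) is absent (z outside [11.5, 25]); Merging all regions: only the 14×5 cube at (5.5, 0.5) is present, so the union is just that shape — 1 connected region. The outline is a single polygon with 4 vertices. Extrusion per mm of travel: 0.4 × 0.12 / (π × 0.875²) = 0.019956. Accumulating E over each segment gives final E = 0.7583.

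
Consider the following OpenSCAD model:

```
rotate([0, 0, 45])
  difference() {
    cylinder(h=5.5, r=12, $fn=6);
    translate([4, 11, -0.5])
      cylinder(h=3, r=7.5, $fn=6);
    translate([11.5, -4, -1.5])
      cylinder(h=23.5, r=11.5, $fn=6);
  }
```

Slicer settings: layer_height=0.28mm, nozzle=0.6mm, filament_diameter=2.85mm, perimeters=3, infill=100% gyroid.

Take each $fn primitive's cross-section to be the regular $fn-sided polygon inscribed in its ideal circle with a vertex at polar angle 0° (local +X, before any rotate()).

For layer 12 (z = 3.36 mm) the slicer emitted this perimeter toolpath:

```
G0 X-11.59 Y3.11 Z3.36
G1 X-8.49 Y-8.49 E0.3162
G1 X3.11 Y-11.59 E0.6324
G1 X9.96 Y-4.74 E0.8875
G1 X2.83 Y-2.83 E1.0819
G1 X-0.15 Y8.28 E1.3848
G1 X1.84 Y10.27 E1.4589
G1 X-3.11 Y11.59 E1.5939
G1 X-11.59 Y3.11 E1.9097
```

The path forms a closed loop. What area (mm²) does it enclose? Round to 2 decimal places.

259.84 mm²

Apply the shoelace formula to the sequence of (X, Y) vertices; enclosed area = 259.84 mm².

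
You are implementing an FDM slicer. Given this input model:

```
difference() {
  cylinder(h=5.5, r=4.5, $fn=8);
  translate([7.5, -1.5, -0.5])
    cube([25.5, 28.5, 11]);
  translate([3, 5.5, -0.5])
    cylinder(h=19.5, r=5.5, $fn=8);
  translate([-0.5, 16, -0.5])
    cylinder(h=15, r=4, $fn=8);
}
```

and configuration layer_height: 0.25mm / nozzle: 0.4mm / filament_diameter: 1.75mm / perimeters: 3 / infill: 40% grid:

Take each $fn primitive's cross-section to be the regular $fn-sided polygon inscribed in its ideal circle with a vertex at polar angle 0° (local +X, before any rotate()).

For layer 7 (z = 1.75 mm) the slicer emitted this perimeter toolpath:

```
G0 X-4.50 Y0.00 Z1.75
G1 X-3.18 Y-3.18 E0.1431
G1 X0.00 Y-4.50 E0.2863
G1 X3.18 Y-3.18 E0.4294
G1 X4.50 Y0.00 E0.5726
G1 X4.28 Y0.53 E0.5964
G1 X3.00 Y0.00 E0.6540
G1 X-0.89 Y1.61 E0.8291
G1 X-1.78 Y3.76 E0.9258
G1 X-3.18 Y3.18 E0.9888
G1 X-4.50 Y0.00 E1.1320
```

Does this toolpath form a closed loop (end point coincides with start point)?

Start point (G0): (-4.50, 0.00). End point (last G1): the path returns to the start — closed.

yes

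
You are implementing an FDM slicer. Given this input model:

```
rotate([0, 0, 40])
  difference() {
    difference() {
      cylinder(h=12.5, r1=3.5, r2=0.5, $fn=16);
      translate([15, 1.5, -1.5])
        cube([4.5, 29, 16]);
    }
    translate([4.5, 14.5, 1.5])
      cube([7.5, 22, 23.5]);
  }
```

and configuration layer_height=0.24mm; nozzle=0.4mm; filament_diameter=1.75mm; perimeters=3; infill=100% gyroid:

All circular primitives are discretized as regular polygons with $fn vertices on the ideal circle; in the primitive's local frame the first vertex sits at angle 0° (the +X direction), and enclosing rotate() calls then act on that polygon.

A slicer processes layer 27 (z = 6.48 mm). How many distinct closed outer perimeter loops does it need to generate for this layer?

At z = 6.48 mm: the cone contributes a regular 16-gon of circumradius 1.945 (interpolated between r1=3.5 and r2=0.5 at t=0.518); the cube at (15, 1.5) is present — its section is the full 4.5×29 rectangle; After the difference (first − rest): starting from the cone, the 4.5×29 cube at (15, 1.5) misses the remaining region (no effect) — 1 connected region; the cube at (4.5, 14.5) is present — its section is the full 7.5×22 rectangle; After the difference (first − rest): starting from that combined region, the 7.5×22 cube at (4.5, 14.5) misses the remaining region (no effect) — 1 connected region; (whole slice rotated 40° about Z — lengths, areas and connectivity unchanged). The result has 1 disconnected region.

1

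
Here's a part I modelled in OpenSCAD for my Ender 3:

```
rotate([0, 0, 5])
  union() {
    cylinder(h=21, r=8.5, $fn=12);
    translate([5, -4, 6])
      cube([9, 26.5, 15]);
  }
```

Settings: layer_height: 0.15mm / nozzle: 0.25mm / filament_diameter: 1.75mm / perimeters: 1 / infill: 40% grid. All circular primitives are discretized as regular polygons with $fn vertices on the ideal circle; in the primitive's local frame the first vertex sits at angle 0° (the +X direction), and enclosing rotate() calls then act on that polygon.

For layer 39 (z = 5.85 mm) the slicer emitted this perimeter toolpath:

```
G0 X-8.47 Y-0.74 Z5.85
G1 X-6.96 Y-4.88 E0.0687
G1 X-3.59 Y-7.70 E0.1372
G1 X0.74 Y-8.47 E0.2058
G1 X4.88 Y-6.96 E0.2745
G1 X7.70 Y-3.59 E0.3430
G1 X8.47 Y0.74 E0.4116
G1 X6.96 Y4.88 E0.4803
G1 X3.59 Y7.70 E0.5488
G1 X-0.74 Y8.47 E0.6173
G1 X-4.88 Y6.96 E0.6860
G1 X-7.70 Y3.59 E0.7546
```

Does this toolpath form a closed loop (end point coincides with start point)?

no

Start point (G0): (-8.47, -0.74). End point (last G1): the path does not return to the start — open.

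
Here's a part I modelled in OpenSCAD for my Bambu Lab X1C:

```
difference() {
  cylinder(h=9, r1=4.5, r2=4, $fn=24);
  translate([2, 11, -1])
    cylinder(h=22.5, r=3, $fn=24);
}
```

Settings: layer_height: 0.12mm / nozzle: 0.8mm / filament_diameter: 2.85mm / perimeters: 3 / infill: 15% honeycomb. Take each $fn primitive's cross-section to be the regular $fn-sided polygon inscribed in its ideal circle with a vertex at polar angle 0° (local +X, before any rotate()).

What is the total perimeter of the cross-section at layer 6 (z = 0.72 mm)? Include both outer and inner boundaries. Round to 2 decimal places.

At z = 0.72 mm: the cone: at t=0.080 of its height the radius interpolates to r₁+(r₂−r₁)t = 4.460, giving a regular 24-gon of that circumradius (perimeter = 2·24·4.460·sin(180°/24) = 27.94 mm); the r=3 cylinder at (2, 11) gives a regular 24-gon of circumradius 3 (constant along its height) (perimeter = 2·24·3.000·sin(180°/24) = 18.80 mm); Subtracting the remaining from the first: starting from the cone, the r=3 cylinder at (2, 11) misses the remaining region (no effect) — boundary = 27.94 mm. Overall, the cross-section is a single solid region. Total boundary length (outer) = 27.94 mm.

27.94 mm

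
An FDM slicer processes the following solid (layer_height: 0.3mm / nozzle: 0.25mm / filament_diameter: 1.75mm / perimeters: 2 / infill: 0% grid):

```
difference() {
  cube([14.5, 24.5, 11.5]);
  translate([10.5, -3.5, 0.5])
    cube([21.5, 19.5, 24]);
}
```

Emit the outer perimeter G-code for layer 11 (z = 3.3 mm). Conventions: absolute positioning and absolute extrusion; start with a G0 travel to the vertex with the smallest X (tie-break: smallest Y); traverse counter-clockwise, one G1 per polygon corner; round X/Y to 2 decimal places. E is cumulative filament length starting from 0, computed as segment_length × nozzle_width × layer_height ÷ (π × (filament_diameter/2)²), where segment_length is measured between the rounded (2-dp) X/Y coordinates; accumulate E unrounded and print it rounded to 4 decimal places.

G0 X0.00 Y0.00 Z3.30
G1 X10.50 Y0.00 E0.3274
G1 X10.50 Y16.00 E0.8263
G1 X14.50 Y16.00 E0.9510
G1 X14.50 Y24.50 E1.2161
G1 X0.00 Y24.50 E1.6682
G1 X0.00 Y0.00 E2.4321

At z = 3.3 mm: the 14.5×24.5 cube contributes its full rectangle; the 21.5×19.5 cube at (10.5, -3.5) contributes its full rectangle; After the difference (first − rest): starting from the 14.5×24.5 cube, the 21.5×19.5 cube at (10.5, -3.5) partially overlaps it — only the 64.00 mm² overlap (of its 419.25 mm²) is removed, clipping the outline — 1 connected region. The outline is a single polygon with 6 vertices. Extrusion per mm of travel: 0.25 × 0.3 / (π × 0.875²) = 0.031181. Accumulating E over each segment gives final E = 2.4321.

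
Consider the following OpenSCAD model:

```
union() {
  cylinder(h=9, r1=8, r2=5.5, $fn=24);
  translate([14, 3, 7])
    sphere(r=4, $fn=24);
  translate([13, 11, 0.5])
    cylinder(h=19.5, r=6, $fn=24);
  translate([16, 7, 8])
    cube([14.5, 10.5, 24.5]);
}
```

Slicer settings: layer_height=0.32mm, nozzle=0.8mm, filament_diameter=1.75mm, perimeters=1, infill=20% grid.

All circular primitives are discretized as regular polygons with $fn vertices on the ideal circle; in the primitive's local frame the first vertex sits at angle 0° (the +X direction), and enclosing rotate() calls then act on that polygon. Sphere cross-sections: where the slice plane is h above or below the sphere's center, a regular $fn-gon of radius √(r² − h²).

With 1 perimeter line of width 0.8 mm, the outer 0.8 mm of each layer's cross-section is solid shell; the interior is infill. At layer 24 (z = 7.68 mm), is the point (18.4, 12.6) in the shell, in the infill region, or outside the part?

shell

At z = 7.68 mm: the cone (r1=8→r2=5.5) has section circumradius 5.867 here — a regular 24-gon; the sphere at (14, 3): section is a regular 24-gon, circumradius = √(r²−h²) = √(4²−0.68²) = 3.942; the r=6 cylinder at (13, 11) contributes a regular 24-gon of circumradius 6; the cube at (16, 7) is absent (z outside [8, 32.5]); Taking the union: the regions partially overlap (shared area 6.90 mm²), so overlapping operands fuse into one piece — 2 connected regions. Overall, the cross-section has 2 separate islands. The nearest boundary edge runs (18.20, 14.00)→(18.80, 12.55); distance from the point to it = 0.35 mm. (Shell/infill is judged within the island containing the point — the largest one.) The point is inside the cross-section, 0.35 mm from the nearest boundary — within the 0.8 mm shell band (1 × 0.8).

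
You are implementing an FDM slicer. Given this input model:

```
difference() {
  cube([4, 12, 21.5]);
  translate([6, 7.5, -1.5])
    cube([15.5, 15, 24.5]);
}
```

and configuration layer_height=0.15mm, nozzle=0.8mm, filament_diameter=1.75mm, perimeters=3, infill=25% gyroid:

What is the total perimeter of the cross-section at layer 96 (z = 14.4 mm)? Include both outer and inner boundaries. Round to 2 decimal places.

32.00 mm

At z = 14.4 mm: the cube (footprint 4×12) is included at this height (perimeter 32.00 mm); the cube at (6, 7.5) is present — its section is the full 15.5×15 rectangle (perimeter 61.00 mm); Taking the first minus the rest: starting from the 4×12 cube, the 15.5×15 cube at (6, 7.5) misses the remaining region (no effect) — boundary = 32.00 mm. Overall, the cross-section is a single solid region. Total boundary length (outer) = 32.00 mm.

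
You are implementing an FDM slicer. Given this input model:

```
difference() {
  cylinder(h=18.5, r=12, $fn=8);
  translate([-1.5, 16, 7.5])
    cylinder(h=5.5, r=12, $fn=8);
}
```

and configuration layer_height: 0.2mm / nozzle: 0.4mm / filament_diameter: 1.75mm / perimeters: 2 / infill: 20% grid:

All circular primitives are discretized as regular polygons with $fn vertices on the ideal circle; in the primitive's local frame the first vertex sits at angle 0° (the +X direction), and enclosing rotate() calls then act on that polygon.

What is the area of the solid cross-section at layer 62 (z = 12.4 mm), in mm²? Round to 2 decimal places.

332.67 mm²

At z = 12.4 mm: the r=12 cylinder contributes a regular 8-gon of circumradius 12 (area = (8/2)·12.000²·sin(360°/8) = 407.29 mm²); the r=12 cylinder at (-1.5, 16) contributes a regular 8-gon of circumradius 12 (area = (8/2)·12.000²·sin(360°/8) = 407.29 mm²); After the difference (first − rest): starting from the r=12 cylinder (407.29 mm²), the r=12 cylinder at (-1.5, 16) partially overlaps it — only the 74.63 mm² overlap (of its 407.29 mm²) is removed, clipping the outline — area = 332.67 mm². Overall, the cross-section is a single solid region. Net area = 332.67 mm².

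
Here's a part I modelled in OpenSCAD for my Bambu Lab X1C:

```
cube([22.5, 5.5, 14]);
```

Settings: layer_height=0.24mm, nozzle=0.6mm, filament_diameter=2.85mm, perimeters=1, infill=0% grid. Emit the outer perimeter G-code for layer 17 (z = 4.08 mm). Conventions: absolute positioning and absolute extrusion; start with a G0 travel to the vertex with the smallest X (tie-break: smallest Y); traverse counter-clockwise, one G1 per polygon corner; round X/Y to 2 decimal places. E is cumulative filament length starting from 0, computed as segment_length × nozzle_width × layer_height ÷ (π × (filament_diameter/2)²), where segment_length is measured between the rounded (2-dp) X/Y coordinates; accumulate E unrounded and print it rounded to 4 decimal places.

G0 X0.00 Y0.00 Z4.08
G1 X22.50 Y0.00 E0.5079
G1 X22.50 Y5.50 E0.6320
G1 X0.00 Y5.50 E1.1399
G1 X0.00 Y0.00 E1.2641

At z = 4.08 mm: the cube is present — its section is the full 22.5×5.5 rectangle. The outline is a single polygon with 4 vertices. Extrusion per mm of travel: 0.6 × 0.24 / (π × 1.425²) = 0.022573. Accumulating E over each segment gives final E = 1.2641.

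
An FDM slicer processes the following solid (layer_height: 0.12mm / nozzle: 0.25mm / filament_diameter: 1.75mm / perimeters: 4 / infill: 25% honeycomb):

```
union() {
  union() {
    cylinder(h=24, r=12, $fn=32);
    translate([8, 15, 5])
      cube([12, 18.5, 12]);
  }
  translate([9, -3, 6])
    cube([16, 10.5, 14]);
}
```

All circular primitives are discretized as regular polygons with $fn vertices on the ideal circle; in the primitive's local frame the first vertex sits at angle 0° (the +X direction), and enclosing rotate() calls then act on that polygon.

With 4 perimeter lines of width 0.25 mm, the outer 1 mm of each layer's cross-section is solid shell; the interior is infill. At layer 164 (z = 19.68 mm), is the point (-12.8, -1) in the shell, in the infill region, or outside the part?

outside

At z = 19.68 mm: the cylinder: section is a regular 32-gon, circumradius r=12; the cube at (8, 15) does not reach this height (z outside [5, 17]); Combining (union): only the r=12 cylinder is present, so the union is just that shape — 1 connected region; the cube at (9, -3) is present — its section is the full 16×10.5 rectangle; Combining (union): the regions partially overlap (shared area 24.44 mm²), so overlapping operands fuse into one piece — 1 connected region. Overall, the cross-section is a single solid region. The nearest boundary edge runs (-11.77, -2.34)→(-12.00, 0.00); distance from the point to it = 0.89 mm. The point is not inside any of the regions above, so it lies outside the cross-section (0.89 mm from the nearest boundary).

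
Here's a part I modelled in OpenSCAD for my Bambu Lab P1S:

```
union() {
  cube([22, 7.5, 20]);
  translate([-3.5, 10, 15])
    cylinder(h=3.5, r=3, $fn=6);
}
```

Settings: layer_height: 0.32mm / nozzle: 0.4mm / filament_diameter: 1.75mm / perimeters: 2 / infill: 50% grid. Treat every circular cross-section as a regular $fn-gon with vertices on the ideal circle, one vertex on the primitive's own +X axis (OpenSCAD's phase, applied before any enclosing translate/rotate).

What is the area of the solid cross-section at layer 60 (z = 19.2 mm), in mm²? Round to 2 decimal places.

165.00 mm²

At z = 19.2 mm: the cube is present — its section is the full 22×7.5 rectangle (area 165.00 mm²); the cylinder at (-3.5, 10) does not reach this height (z outside [15, 18.5]); Combining (union): only the 22×7.5 cube is present, so the union is just that shape — area = 165.00 mm². Overall, the cross-section is a single solid region. Net area = 165.00 mm².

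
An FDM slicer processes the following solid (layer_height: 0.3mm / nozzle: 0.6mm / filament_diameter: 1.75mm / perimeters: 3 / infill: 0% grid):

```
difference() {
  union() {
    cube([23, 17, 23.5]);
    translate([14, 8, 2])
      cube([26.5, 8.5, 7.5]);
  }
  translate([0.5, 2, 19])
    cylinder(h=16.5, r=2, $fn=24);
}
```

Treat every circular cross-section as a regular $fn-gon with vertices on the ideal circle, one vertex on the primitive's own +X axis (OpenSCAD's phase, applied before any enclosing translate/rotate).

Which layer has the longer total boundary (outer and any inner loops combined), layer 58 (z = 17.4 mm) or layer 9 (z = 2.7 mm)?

Layer 58 (z = 17.4): the 23×17 cube contributes its full rectangle (perimeter 80.00 mm); the cube at (14, 8) is not intersected at this z (z outside [2, 9.5]); Taking the union: only the 23×17 cube is present, so the union is just that shape — boundary = 80.00 mm; the cylinder at (0.5, 2) is absent (z outside [19, 35.5]); Taking the first minus the rest: none of the subtracted shapes is present at this height, so that combined region is unchanged — boundary = 80.00 mm. So its perimeter = 80.00 mm. Layer 9 (z = 2.7): the cube is present — its section is the full 23×17 rectangle (perimeter 80.00 mm); the cube at (14, 8) is present — its section is the full 26.5×8.5 rectangle (perimeter 70.00 mm); Merging all regions: the regions partially overlap (shared area 76.50 mm²), so the edge portions inside another operand are dropped and the merged outline is re-measured after clipping — boundary = 115.00 mm; the cylinder at (0.5, 2) is absent (z outside [19, 35.5]); Subtracting the remaining from the first: none of the subtracted shapes is present at this height, so that combined region is unchanged — boundary = 115.00 mm. So its perimeter = 115.00 mm. Layer 9 is larger (115.00 vs 80.00 mm).

layer 9 (z = 2.7 mm)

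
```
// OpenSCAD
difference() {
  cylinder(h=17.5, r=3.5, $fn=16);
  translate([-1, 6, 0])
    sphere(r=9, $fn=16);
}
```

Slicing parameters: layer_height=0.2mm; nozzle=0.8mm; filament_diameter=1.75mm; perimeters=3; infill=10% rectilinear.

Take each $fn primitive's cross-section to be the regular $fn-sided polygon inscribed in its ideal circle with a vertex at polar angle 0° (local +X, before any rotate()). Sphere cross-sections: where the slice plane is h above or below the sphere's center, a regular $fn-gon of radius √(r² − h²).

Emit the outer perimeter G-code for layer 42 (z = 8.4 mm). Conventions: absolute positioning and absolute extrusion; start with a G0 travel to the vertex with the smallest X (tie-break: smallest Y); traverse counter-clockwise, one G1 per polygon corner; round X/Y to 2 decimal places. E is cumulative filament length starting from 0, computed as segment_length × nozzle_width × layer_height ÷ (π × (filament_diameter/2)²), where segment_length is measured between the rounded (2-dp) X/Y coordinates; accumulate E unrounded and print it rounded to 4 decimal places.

G0 X-3.50 Y0.00 Z8.40
G1 X-3.23 Y-1.34 E0.0909
G1 X-2.47 Y-2.47 E0.1815
G1 X-1.34 Y-3.23 E0.2721
G1 X0.00 Y-3.50 E0.3630
G1 X1.34 Y-3.23 E0.4540
G1 X2.47 Y-2.47 E0.5445
G1 X3.23 Y-1.34 E0.6351
G1 X3.50 Y0.00 E0.7261
G1 X3.23 Y1.34 E0.8170
G1 X2.47 Y2.47 E0.9076
G1 X1.34 Y3.23 E0.9982
G1 X0.74 Y3.35 E1.0389
G1 X0.24 Y3.01 E1.0791
G1 X-1.00 Y2.77 E1.1631
G1 X-1.80 Y2.93 E1.2174
G1 X-2.47 Y2.47 E1.2714
G1 X-3.23 Y1.34 E1.3620
G1 X-3.50 Y0.00 E1.4530

At z = 8.4 mm: the cylinder: section is a regular 16-gon, circumradius r=3.5; the sphere at (-1, 6): section is a regular 16-gon, circumradius = √(r²−h²) = √(9²−8.4²) = 3.231; Subtracting the remaining from the first: starting from the r=3.5 cylinder, the r=9 sphere at (-1, 6) partially overlaps it — only the 1.01 mm² overlap (of its 31.96 mm²) is removed, clipping the outline — 1 connected region. The outline is a single polygon with 18 vertices. Extrusion per mm of travel: 0.8 × 0.2 / (π × 0.875²) = 0.066520. Accumulating E over each segment gives final E = 1.4530.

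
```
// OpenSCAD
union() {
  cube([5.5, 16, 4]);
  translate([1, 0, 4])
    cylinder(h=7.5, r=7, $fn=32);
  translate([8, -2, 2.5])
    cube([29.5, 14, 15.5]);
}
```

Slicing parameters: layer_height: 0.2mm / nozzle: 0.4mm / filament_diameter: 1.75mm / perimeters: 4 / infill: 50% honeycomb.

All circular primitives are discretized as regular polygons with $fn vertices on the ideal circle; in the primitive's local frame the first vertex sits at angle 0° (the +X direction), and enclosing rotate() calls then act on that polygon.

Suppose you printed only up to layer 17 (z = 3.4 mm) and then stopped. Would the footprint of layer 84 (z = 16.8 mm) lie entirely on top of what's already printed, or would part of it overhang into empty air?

Compare the two slices. At z = 3.4: the cube is present — its section is the full 5.5×16 rectangle (area 88.00 mm²); the cylinder at (1, 0) is absent (z outside [4, 11.5]); the cube at (8, -2) is present — its section is the full 29.5×14 rectangle (area 413.00 mm²); Merging all regions: the 2 present regions are separate (no shared area or edge), so areas and boundary lengths simply add and each stays a separate island — area = 501.00 mm². At z = 16.8: the cube is not intersected at this z (z outside [0, 4]); the cylinder at (1, 0) is absent (z outside [4, 11.5]); the cube at (8, -2) (footprint 29.5×14) is included at this height (area 413.00 mm²); Combining (union): only the 29.5×14 cube at (8, -2) is present, so the union is just that shape — area = 413.00 mm². Checking containment: the cross-section at z = 16.8 is a subset of the cross-section at z = 3.4.

entirely on top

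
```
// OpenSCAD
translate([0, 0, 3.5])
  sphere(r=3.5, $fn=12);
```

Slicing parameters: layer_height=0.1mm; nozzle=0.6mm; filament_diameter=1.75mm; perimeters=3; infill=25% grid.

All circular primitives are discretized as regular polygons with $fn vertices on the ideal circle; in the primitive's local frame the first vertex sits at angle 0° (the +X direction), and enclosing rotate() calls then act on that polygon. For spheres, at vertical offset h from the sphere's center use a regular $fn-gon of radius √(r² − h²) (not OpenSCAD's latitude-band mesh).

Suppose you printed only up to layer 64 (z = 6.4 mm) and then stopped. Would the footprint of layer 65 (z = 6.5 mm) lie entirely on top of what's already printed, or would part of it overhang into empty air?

Compare the two slices. At z = 6.4: the sphere: section is a regular 12-gon, circumradius = √(r²−h²) = √(3.5²−2.9²) = 1.960 (area = (12/2)·1.960²·sin(360°/12) = 11.52 mm²). At z = 6.5: the r=3.5 sphere contributes a regular 12-gon of circumradius √(3.5²−3²) = 1.803 (area = (12/2)·1.803²·sin(360°/12) = 9.75 mm²). Checking containment: the cross-section at z = 6.5 is a subset of the cross-section at z = 6.4.

entirely on top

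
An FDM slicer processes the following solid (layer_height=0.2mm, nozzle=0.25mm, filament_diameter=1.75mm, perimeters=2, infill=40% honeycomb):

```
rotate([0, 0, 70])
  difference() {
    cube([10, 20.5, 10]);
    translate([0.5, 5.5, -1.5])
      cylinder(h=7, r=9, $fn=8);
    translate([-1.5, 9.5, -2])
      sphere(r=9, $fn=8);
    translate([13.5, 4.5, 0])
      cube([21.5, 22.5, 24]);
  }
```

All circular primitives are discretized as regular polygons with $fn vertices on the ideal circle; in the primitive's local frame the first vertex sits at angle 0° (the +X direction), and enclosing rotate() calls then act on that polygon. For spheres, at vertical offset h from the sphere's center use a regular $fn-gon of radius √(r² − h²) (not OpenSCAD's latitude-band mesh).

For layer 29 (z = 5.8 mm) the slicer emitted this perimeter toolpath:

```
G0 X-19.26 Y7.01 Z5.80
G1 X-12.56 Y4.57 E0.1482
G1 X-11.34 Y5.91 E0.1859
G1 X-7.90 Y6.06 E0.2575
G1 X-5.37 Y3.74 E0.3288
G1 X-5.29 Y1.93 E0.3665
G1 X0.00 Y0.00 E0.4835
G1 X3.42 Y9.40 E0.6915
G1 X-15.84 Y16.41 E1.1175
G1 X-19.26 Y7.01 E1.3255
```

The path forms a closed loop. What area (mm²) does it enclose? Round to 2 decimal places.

189.02 mm²

Apply the shoelace formula to the sequence of (X, Y) vertices; enclosed area = 189.02 mm².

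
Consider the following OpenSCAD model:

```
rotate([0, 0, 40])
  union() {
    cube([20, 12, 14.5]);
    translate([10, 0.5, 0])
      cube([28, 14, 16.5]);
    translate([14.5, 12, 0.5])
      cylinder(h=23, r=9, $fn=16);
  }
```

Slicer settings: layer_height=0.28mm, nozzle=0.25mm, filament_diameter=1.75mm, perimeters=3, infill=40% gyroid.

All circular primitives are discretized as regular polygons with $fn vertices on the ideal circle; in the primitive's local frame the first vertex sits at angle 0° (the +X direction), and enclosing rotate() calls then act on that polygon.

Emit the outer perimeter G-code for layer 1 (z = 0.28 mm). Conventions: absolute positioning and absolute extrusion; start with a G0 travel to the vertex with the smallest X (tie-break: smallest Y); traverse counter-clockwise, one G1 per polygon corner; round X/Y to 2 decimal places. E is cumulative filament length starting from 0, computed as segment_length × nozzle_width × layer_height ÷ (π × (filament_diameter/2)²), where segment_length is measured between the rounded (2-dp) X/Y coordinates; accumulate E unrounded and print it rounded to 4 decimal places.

At z = 0.28 mm: the cube (footprint 20×12) is included at this height; the cube at (10, 0.5) is present — its section is the full 28×14 rectangle; the cylinder at (14.5, 12) does not reach this height (z outside [0.5, 23.5]); Merging all regions: the regions partially overlap (shared area 115.00 mm²), so overlapping operands fuse into one piece — 1 connected region; (rotated 40° about Z; rotation is an isometry so areas/perimeters/island counts are preserved). The outline is a single polygon with 8 vertices. Extrusion per mm of travel: 0.25 × 0.28 / (π × 0.875²) = 0.029103. Accumulating E over each segment gives final E = 3.0556.

G0 X-7.71 Y9.19 Z0.28
G1 X0.00 Y0.00 E0.3491
G1 X15.32 Y12.86 E0.9312
G1 X15.00 Y13.24 E0.9457
G1 X28.79 Y24.81 E1.4696
G1 X19.79 Y35.53 E1.8769
G1 X-1.66 Y17.54 E2.6916
G1 X-0.05 Y15.62 E2.7646
G1 X-7.71 Y9.19 E3.0556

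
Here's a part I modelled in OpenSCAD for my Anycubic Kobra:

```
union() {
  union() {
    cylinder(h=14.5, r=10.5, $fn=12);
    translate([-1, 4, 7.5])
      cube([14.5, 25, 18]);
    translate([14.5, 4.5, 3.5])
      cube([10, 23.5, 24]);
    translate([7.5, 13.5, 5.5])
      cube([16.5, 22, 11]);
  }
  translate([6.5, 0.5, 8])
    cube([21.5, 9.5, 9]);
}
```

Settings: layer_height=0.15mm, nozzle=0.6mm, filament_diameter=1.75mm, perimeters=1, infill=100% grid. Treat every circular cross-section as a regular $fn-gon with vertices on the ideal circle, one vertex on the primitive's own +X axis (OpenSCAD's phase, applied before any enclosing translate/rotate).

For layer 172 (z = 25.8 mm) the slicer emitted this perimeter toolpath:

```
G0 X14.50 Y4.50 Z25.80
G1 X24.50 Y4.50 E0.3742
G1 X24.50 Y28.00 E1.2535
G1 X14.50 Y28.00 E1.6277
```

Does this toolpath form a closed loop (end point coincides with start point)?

Start point (G0): (14.50, 4.50). End point (last G1): the path does not return to the start — open.

no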